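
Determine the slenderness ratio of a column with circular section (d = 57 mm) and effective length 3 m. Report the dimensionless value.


Radius of gyration r = d / 4 = 57 / 4 = 14.25 mm
L_eff = 3000.0 mm
Slenderness ratio = L / r = 3000.0 / 14.25 = 210.53 (dimensionless)

210.53 (dimensionless)


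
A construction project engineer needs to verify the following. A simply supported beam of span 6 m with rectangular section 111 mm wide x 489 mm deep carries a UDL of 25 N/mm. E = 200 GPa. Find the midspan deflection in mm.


I = 111 * 489^3 / 12 = 1081604063.25 mm^4
L = 6000.0 mm, w = 25 N/mm, E = 200000.0 MPa
delta = 5 * w * L^4 / (384 * E * I)
= 5 * 25 * 6000.0^4 / (384 * 200000.0 * 1081604063.25)
= 1.9502 mm

1.9502 mm


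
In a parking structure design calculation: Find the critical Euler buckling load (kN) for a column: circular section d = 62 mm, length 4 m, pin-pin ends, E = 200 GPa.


I = pi * d^4 / 64 = 725331.7 mm^4
L = 4000.0 mm
P_cr = pi^2 * E * I / L^2
= 9.8696 * 200000.0 * 725331.7 / 4000.0^2
= 89484.21 N = 89.4842 kN

89.4842 kN


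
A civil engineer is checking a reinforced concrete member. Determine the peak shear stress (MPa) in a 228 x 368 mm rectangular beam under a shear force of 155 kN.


A = b * h = 228 * 368 = 83904 mm^2
V = 155 kN = 155000.0 N
tau_max = 1.5 * V / A = 1.5 * 155000.0 / 83904
= 2.771 MPa

2.771 MPa


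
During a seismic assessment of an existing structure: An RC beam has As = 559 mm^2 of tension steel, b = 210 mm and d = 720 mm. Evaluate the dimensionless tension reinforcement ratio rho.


rho = As / (b * d)
= 559 / (210 * 720)
= 559 / 151200
= 0.003697 (dimensionless)

0.003697 (dimensionless)


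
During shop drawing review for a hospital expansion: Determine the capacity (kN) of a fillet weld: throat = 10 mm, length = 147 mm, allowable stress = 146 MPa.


Strength = throat * length * allowable stress
= 10 * 147 * 146 N
= 214620 N
= 214.62 kN

214.62 kN


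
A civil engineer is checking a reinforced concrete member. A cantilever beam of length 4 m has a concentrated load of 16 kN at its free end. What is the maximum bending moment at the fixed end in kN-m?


For a cantilever with a point load at the free end:
M_max = P * L = 16 * 4 = 64 kN-m

64 kN-m


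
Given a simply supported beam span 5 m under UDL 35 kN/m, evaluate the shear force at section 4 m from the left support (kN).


R_A = w * L / 2 = 35 * 5 / 2 = 87.5 kN
V(x) = R_A - w * x = 87.5 - 35 * 4
= -52.5 kN

-52.5 kN


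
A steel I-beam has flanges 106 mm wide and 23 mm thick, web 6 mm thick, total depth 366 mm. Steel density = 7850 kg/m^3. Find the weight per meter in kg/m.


A_flanges = 2 * 106 * 23 = 4876 mm^2
A_web = (366 - 2 * 23) * 6 = 1920 mm^2
A_total = 4876 + 1920 = 6796 mm^2 = 0.006796 m^2
Weight = rho * A = 7850 * 0.006796 = 53.3486 kg/m

53.3486 kg/m


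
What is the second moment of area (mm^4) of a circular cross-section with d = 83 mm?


r = d / 2 = 83 / 2 = 41.5 mm
I = pi * r^4 / 4 = pi * 41.5^4 / 4
= 2329604.88 mm^4

2329604.88 mm^4


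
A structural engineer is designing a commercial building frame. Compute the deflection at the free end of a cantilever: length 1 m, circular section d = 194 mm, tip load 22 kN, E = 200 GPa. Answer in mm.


I = pi * d^4 / 64 = pi * 194^4 / 64 = 69530734.7 mm^4
L = 1000.0 mm, P = 22000.0 N, E = 200000.0 MPa
delta = P * L^3 / (3 * E * I)
= 22000.0 * 1000.0^3 / (3 * 200000.0 * 69530734.7)
= 0.5273 mm

0.5273 mm


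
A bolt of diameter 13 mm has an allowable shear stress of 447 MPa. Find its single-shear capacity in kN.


A = pi * d^2 / 4 = pi * 13^2 / 4 = 132.7323 mm^2
V = f_v * A / 1000 = 447 * 132.7323 / 1000
= 59.3313 kN

59.3313 kN


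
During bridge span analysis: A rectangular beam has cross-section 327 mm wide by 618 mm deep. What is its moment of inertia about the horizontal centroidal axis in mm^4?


I = b * h^3 / 12
= 327 * 618^3 / 12
= 327 * 236029032 / 12
= 6431791122.0 mm^4

6431791122.0 mm^4


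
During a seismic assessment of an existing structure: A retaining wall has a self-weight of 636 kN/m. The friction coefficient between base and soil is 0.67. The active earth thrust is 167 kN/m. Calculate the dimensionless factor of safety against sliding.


Resisting force = mu * W = 0.67 * 636 = 426.12 kN/m
FOS = Resisting / Driving = 426.12 / 167
= 2.5516 (dimensionless)

2.5516 (dimensionless)


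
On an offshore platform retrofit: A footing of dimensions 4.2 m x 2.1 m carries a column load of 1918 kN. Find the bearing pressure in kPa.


A = 4.2 * 2.1 = 8.82 m^2
q = P / A = 1918 / 8.82
= 217.4603 kPa

217.4603 kPa


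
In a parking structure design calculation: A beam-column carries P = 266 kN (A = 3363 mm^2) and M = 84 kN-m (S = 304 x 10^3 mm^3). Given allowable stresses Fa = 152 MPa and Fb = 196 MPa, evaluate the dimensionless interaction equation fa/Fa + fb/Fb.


f_a = P / A = 266000.0 / 3363 = 79.096 MPa
f_b = M / S = 84000000.0 / 304000.0 = 276.3158 MPa
Ratio = f_a / Fa + f_b / Fb
= 79.096 / 152 + 276.3158 / 196
= 1.9301 (dimensionless)

1.9301 (dimensionless)


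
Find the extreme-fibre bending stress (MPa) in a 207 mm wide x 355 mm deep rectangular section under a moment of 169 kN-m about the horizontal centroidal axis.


I = b * h^3 / 12 = 207 * 355^3 / 12 = 771745593.75 mm^4
y = h / 2 = 355 / 2 = 177.5 mm
M = 169 kN-m = 169000000.0 N-mm
sigma = M * y / I = 169000000.0 * 177.5 / 771745593.75
= 38.87 MPa

38.87 MPa


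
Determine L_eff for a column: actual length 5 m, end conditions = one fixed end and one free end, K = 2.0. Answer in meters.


L_eff = K * L
= 2.0 * 5
= 10.0 m

10.0 m


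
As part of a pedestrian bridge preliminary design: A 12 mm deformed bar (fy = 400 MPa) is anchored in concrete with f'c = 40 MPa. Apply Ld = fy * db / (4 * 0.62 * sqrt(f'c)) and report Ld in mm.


Ld = (fy * db) / (4 * 0.62 * sqrt(f'c))
= (400 * 12) / (4 * 0.62 * sqrt(40))
= 4800 / 15.6849
= 306.03 mm

306.03 mm


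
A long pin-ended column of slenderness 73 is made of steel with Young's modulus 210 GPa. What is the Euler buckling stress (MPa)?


sigma_cr = pi^2 * E / lambda^2
= 9.8696 * 210000.0 / 73^2
= 9.8696 * 210000.0 / 5329
= 388.9317 MPa

388.9317 MPa


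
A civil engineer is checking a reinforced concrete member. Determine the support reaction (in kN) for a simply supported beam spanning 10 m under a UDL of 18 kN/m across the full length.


Total load = w * L = 18 * 10 = 180 kN
By symmetry, each reaction R = total / 2 = 180 / 2 = 90.0 kN

90.0 kN


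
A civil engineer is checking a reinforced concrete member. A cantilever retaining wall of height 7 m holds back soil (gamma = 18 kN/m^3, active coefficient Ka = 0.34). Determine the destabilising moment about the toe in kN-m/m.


Pa = 0.5 * Ka * gamma * H^2
= 0.5 * 0.34 * 18 * 7^2
= 149.94 kN/m
Arm = H / 3 = 7 / 3 = 2.3333 m
Mo = Pa * arm = Pa * H / 3 = 149.94 * 7 / 3 = 349.86 kN-m/m

349.86 kN-m/m


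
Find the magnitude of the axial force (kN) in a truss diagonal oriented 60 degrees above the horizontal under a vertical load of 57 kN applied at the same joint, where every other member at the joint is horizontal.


At the joint, only the diagonal has a vertical component, so vertical equilibrium gives:
F * sin(60) = 57
F = 57 / sin(60)
= 57 / 0.866025
= 65.82 kN

65.82 kN


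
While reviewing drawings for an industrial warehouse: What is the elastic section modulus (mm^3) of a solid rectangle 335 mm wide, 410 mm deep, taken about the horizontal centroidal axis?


S = b * h^2 / 6
= 335 * 410^2 / 6
= 335 * 168100 / 6
= 9385583.33 mm^3

9385583.33 mm^3


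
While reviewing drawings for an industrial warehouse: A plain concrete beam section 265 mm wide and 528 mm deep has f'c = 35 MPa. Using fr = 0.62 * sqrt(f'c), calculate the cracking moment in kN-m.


fr = 0.62 * sqrt(35) = 0.62 * 5.9161 = 3.668 MPa
I = 265 * 528^3 / 12 = 3250621440.0 mm^4
y_t = 264.0 mm
M_cr = fr * I / y_t = 3.668 * 3250621440.0 / 264.0 N-mm
= 45.1636 kN-m

45.1636 kN-m


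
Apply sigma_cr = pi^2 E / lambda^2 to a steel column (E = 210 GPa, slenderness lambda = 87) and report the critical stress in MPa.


sigma_cr = pi^2 * E / lambda^2
= 9.8696 * 210000.0 / 87^2
= 9.8696 * 210000.0 / 7569
= 273.8297 MPa

273.8297 MPa


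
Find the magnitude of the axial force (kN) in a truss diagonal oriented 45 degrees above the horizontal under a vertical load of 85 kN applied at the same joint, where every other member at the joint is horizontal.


At the joint, only the diagonal has a vertical component, so vertical equilibrium gives:
F * sin(45) = 85
F = 85 / sin(45)
= 85 / 0.707107
= 120.21 kN

120.21 kN


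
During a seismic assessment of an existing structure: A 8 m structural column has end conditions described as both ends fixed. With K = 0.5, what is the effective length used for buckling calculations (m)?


L_eff = K * L
= 0.5 * 8
= 4.0 m

4.0 m


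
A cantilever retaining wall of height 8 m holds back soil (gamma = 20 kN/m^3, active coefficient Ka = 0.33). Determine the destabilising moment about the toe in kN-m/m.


Pa = 0.5 * Ka * gamma * H^2
= 0.5 * 0.33 * 20 * 8^2
= 211.2 kN/m
Arm = H / 3 = 8 / 3 = 2.6667 m
Mo = Pa * arm = Pa * H / 3 = 211.2 * 8 / 3 = 563.2 kN-m/m

563.2 kN-m/m


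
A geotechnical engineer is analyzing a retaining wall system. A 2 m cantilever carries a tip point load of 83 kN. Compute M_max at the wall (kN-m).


For a cantilever with a point load at the free end:
M_max = P * L = 83 * 2 = 166 kN-m

166 kN-m


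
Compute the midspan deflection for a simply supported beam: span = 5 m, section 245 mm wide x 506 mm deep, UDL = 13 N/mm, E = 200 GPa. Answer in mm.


I = 245 * 506^3 / 12 = 2645065243.33 mm^4
L = 5000.0 mm, w = 13 N/mm, E = 200000.0 MPa
delta = 5 * w * L^4 / (384 * E * I)
= 5 * 13 * 5000.0^4 / (384 * 200000.0 * 2645065243.33)
= 0.2 mm

0.2 mm


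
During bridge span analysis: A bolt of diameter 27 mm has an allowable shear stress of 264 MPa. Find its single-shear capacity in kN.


A = pi * d^2 / 4 = pi * 27^2 / 4 = 572.5553 mm^2
V = f_v * A / 1000 = 264 * 572.5553 / 1000
= 151.1546 kN

151.1546 kN


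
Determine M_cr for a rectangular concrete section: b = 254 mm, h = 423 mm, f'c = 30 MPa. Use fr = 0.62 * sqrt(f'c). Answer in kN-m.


fr = 0.62 * sqrt(30) = 0.62 * 5.4772 = 3.3959 MPa
I = 254 * 423^3 / 12 = 1602040801.5 mm^4
y_t = 211.5 mm
M_cr = fr * I / y_t = 3.3959 * 1602040801.5 / 211.5 N-mm
= 25.7226 kN-m

25.7226 kN-m


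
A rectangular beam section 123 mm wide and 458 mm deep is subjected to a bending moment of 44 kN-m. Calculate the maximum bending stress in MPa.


I = b * h^3 / 12 = 123 * 458^3 / 12 = 984737098.0 mm^4
y = h / 2 = 458 / 2 = 229.0 mm
M = 44 kN-m = 44000000.0 N-mm
sigma = M * y / I = 44000000.0 * 229.0 / 984737098.0
= 10.23 MPa

10.23 MPa


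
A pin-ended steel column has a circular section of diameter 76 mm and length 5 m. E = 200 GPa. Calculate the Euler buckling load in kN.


I = pi * d^4 / 64 = 1637661.98 mm^4
L = 5000.0 mm
P_cr = pi^2 * E * I / L^2
= 9.8696 * 200000.0 * 1637661.98 / 5000.0^2
= 129304.61 N = 129.3046 kN

129.3046 kN


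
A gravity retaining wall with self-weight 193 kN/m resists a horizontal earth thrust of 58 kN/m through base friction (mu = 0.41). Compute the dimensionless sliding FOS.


Resisting force = mu * W = 0.41 * 193 = 79.13 kN/m
FOS = Resisting / Driving = 79.13 / 58
= 1.3643 (dimensionless)

1.3643 (dimensionless)


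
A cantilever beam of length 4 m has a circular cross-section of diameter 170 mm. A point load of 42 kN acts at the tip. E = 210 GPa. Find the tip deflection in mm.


I = pi * d^4 / 64 = pi * 170^4 / 64 = 40998275.0 mm^4
L = 4000.0 mm, P = 42000.0 N, E = 210000.0 MPa
delta = P * L^3 / (3 * E * I)
= 42000.0 * 4000.0^3 / (3 * 210000.0 * 40998275.0)
= 104.0694 mm

104.0694 mm


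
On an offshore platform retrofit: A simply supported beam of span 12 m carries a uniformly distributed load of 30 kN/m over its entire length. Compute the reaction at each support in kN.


Total load = w * L = 30 * 12 = 360 kN
By symmetry, each reaction R = total / 2 = 360 / 2 = 180.0 kN

180.0 kN


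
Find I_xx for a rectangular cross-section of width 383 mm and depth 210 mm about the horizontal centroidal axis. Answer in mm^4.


I = b * h^3 / 12
= 383 * 210^3 / 12
= 383 * 9261000 / 12
= 295580250.0 mm^4

295580250.0 mm^4


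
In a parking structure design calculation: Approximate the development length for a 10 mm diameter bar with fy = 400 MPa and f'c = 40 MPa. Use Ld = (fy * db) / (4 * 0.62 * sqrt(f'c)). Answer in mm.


Ld = (fy * db) / (4 * 0.62 * sqrt(f'c))
= (400 * 10) / (4 * 0.62 * sqrt(40))
= 4000 / 15.6849
= 255.02 mm

255.02 mm


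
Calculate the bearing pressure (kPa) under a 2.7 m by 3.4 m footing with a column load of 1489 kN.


A = 2.7 * 3.4 = 9.18 m^2
q = P / A = 1489 / 9.18
= 162.2004 kPa

162.2004 kPa


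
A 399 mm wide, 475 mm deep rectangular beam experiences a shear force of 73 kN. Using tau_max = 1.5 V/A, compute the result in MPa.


A = b * h = 399 * 475 = 189525 mm^2
V = 73 kN = 73000.0 N
tau_max = 1.5 * V / A = 1.5 * 73000.0 / 189525
= 0.5778 MPa

0.5778 MPa


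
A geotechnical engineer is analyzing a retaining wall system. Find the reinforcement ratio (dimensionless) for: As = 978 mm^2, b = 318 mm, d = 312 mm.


rho = As / (b * d)
= 978 / (318 * 312)
= 978 / 99216
= 0.009857 (dimensionless)

0.009857 (dimensionless)


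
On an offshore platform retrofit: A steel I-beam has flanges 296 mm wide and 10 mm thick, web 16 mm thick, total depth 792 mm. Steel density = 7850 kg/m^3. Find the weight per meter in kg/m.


A_flanges = 2 * 296 * 10 = 5920 mm^2
A_web = (792 - 2 * 10) * 16 = 12352 mm^2
A_total = 5920 + 12352 = 18272 mm^2 = 0.018272 m^2
Weight = rho * A = 7850 * 0.018272 = 143.4352 kg/m

143.4352 kg/m


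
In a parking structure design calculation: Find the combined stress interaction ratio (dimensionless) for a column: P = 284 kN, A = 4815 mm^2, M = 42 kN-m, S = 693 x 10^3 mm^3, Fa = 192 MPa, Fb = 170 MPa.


f_a = P / A = 284000.0 / 4815 = 58.9823 MPa
f_b = M / S = 42000000.0 / 693000.0 = 60.6061 MPa
Ratio = f_a / Fa + f_b / Fb
= 58.9823 / 192 + 60.6061 / 170
= 0.6637 (dimensionless)

0.6637 (dimensionless)


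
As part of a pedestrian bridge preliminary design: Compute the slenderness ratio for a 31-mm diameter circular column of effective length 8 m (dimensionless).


Radius of gyration r = d / 4 = 31 / 4 = 7.75 mm
L_eff = 8000.0 mm
Slenderness ratio = L / r = 8000.0 / 7.75 = 1032.26 (dimensionless)

1032.26 (dimensionless)


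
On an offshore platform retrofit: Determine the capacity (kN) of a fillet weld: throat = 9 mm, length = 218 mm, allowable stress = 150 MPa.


Strength = throat * length * allowable stress
= 9 * 218 * 150 N
= 294300 N
= 294.3 kN

294.3 kN


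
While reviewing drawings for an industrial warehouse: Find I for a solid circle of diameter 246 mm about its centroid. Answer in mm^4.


r = d / 2 = 246 / 2 = 123.0 mm
I = pi * r^4 / 4 = pi * 123.0^4 / 4
= 179767147.47 mm^4

179767147.47 mm^4


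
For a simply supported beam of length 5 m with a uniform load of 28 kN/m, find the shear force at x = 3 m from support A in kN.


R_A = w * L / 2 = 28 * 5 / 2 = 70.0 kN
V(x) = R_A - w * x = 70.0 - 28 * 3
= -14.0 kN

-14.0 kN


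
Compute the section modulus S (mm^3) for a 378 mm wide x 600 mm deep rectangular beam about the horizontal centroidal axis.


S = b * h^2 / 6
= 378 * 600^2 / 6
= 378 * 360000 / 6
= 22680000.0 mm^3

22680000.0 mm^3


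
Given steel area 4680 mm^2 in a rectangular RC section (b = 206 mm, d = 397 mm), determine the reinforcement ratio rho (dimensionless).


rho = As / (b * d)
= 4680 / (206 * 397)
= 4680 / 81782
= 0.057225 (dimensionless)

0.057225 (dimensionless)


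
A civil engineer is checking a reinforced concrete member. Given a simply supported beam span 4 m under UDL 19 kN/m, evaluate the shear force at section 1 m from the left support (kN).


R_A = w * L / 2 = 19 * 4 / 2 = 38.0 kN
V(x) = R_A - w * x = 38.0 - 19 * 1
= 19.0 kN

19.0 kN


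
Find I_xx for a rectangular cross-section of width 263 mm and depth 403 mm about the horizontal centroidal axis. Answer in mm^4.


I = b * h^3 / 12
= 263 * 403^3 / 12
= 263 * 65450827 / 12
= 1434463958.42 mm^4

1434463958.42 mm^4


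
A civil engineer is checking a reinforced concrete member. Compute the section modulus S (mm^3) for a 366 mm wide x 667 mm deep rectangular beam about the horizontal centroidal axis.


S = b * h^2 / 6
= 366 * 667^2 / 6
= 366 * 444889 / 6
= 27138229.0 mm^3

27138229.0 mm^3


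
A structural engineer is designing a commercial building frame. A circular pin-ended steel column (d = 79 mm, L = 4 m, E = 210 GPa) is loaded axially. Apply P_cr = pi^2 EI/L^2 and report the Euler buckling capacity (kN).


I = pi * d^4 / 64 = 1911957.63 mm^4
L = 4000.0 mm
P_cr = pi^2 * E * I / L^2
= 9.8696 * 210000.0 * 1911957.63 / 4000.0^2
= 247672.23 N = 247.6722 kN

247.6722 kN


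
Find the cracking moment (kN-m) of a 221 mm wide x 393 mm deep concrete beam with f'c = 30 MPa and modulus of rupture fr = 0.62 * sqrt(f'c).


fr = 0.62 * sqrt(30) = 0.62 * 5.4772 = 3.3959 MPa
I = 221 * 393^3 / 12 = 1117863249.75 mm^4
y_t = 196.5 mm
M_cr = fr * I / y_t = 3.3959 * 1117863249.75 / 196.5 N-mm
= 19.3187 kN-m

19.3187 kN-m


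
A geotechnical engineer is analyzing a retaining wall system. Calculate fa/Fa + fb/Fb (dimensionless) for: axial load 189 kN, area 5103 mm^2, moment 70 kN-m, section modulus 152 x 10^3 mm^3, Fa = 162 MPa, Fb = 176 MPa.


f_a = P / A = 189000.0 / 5103 = 37.037 MPa
f_b = M / S = 70000000.0 / 152000.0 = 460.5263 MPa
Ratio = f_a / Fa + f_b / Fb
= 37.037 / 162 + 460.5263 / 176
= 2.8453 (dimensionless)

2.8453 (dimensionless)


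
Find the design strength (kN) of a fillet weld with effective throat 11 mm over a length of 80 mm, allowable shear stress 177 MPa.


Strength = throat * length * allowable stress
= 11 * 80 * 177 N
= 155760 N
= 155.76 kN

155.76 kN


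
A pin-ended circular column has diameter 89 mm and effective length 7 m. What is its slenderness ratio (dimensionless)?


Radius of gyration r = d / 4 = 89 / 4 = 22.25 mm
L_eff = 7000.0 mm
Slenderness ratio = L / r = 7000.0 / 22.25 = 314.61 (dimensionless)

314.61 (dimensionless)


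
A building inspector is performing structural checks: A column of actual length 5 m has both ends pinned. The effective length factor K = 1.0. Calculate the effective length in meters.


L_eff = K * L
= 1.0 * 5
= 5.0 m

5.0 m


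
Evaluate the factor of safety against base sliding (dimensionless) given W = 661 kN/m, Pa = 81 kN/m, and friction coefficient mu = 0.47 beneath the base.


Resisting force = mu * W = 0.47 * 661 = 310.67 kN/m
FOS = Resisting / Driving = 310.67 / 81
= 3.8354 (dimensionless)

3.8354 (dimensionless)


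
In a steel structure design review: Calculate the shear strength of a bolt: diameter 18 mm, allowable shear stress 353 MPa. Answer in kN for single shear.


A = pi * d^2 / 4 = pi * 18^2 / 4 = 254.469 mm^2
V = f_v * A / 1000 = 353 * 254.469 / 1000
= 89.8276 kN

89.8276 kN


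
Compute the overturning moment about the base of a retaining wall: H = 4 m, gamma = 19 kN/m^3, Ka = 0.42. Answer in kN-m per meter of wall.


Pa = 0.5 * Ka * gamma * H^2
= 0.5 * 0.42 * 19 * 4^2
= 63.84 kN/m
Arm = H / 3 = 4 / 3 = 1.3333 m
Mo = Pa * arm = Pa * H / 3 = 63.84 * 4 / 3 = 85.12 kN-m/m

85.12 kN-m/m


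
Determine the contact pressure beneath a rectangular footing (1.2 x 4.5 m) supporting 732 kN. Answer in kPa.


A = 1.2 * 4.5 = 5.4 m^2
q = P / A = 732 / 5.4
= 135.5556 kPa

135.5556 kPa


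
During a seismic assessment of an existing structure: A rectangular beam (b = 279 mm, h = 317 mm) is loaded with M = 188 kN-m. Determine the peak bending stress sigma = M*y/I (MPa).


I = b * h^3 / 12 = 279 * 317^3 / 12 = 740629052.25 mm^4
y = h / 2 = 317 / 2 = 158.5 mm
M = 188 kN-m = 188000000.0 N-mm
sigma = M * y / I = 188000000.0 * 158.5 / 740629052.25
= 40.23 MPa

40.23 MPa


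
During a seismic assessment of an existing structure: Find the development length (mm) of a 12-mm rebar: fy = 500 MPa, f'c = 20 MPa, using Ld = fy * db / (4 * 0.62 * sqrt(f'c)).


Ld = (fy * db) / (4 * 0.62 * sqrt(f'c))
= (500 * 12) / (4 * 0.62 * sqrt(20))
= 6000 / 11.0909
= 540.98 mm

540.98 mm


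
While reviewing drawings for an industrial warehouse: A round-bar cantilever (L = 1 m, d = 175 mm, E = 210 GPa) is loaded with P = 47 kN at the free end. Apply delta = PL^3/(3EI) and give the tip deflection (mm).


I = pi * d^4 / 64 = pi * 175^4 / 64 = 46038598.4 mm^4
L = 1000.0 mm, P = 47000.0 N, E = 210000.0 MPa
delta = P * L^3 / (3 * E * I)
= 47000.0 * 1000.0^3 / (3 * 210000.0 * 46038598.4)
= 1.6204 mm

1.6204 mm


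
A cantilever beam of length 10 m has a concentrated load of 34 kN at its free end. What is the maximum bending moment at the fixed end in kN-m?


For a cantilever with a point load at the free end:
M_max = P * L = 34 * 10 = 340 kN-m

340 kN-m


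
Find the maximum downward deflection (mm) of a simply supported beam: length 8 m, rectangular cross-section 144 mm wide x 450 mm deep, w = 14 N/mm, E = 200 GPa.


I = 144 * 450^3 / 12 = 1093500000.0 mm^4
L = 8000.0 mm, w = 14 N/mm, E = 200000.0 MPa
delta = 5 * w * L^4 / (384 * E * I)
= 5 * 14 * 8000.0^4 / (384 * 200000.0 * 1093500000.0)
= 3.4141 mm

3.4141 mm


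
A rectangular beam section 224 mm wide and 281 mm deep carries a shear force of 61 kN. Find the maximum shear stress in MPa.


A = b * h = 224 * 281 = 62944 mm^2
V = 61 kN = 61000.0 N
tau_max = 1.5 * V / A = 1.5 * 61000.0 / 62944
= 1.4537 MPa

1.4537 MPa


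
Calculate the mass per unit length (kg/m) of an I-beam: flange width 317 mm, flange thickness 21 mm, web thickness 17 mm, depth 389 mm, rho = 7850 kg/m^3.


A_flanges = 2 * 317 * 21 = 13314 mm^2
A_web = (389 - 2 * 21) * 17 = 5899 mm^2
A_total = 13314 + 5899 = 19213 mm^2 = 0.019213 m^2
Weight = rho * A = 7850 * 0.019213 = 150.822 kg/m

150.822 kg/m


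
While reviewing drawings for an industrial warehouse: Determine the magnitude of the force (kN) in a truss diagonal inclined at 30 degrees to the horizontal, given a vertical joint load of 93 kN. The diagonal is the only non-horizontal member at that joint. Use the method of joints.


At the joint, only the diagonal has a vertical component, so vertical equilibrium gives:
F * sin(30) = 93
F = 93 / sin(30)
= 93 / 0.5
= 186.0 kN

186.0 kN


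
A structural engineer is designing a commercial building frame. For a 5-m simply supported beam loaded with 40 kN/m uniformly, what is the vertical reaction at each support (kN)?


Total load = w * L = 40 * 5 = 200 kN
By symmetry, each reaction R = total / 2 = 200 / 2 = 100.0 kN

100.0 kN


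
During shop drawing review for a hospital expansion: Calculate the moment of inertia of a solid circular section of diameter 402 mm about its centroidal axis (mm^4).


r = d / 2 = 402 / 2 = 201.0 mm
I = pi * r^4 / 4 = pi * 201.0^4 / 4
= 1281958927.33 mm^4

1281958927.33 mm^4


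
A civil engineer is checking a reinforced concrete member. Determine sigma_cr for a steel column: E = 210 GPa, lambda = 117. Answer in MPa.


sigma_cr = pi^2 * E / lambda^2
= 9.8696 * 210000.0 / 117^2
= 9.8696 * 210000.0 / 13689
= 151.4075 MPa

151.4075 MPa


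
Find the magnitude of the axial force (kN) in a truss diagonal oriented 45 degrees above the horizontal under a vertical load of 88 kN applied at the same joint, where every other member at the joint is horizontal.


At the joint, only the diagonal has a vertical component, so vertical equilibrium gives:
F * sin(45) = 88
F = 88 / sin(45)
= 88 / 0.707107
= 124.45 kN

124.45 kN


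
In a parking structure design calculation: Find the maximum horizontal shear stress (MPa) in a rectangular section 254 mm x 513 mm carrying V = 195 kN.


A = b * h = 254 * 513 = 130302 mm^2
V = 195 kN = 195000.0 N
tau_max = 1.5 * V / A = 1.5 * 195000.0 / 130302
= 2.2448 MPa

2.2448 MPa


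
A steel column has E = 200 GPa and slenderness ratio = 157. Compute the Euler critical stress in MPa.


sigma_cr = pi^2 * E / lambda^2
= 9.8696 * 200000.0 / 157^2
= 9.8696 * 200000.0 / 24649
= 80.0812 MPa

80.0812 MPa


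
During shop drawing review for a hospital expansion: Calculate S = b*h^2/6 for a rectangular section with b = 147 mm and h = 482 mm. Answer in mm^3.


S = b * h^2 / 6
= 147 * 482^2 / 6
= 147 * 232324 / 6
= 5691938.0 mm^3

5691938.0 mm^3


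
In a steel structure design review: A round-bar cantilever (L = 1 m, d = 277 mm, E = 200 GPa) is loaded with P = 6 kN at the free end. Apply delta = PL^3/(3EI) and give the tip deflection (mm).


I = pi * d^4 / 64 = pi * 277^4 / 64 = 288994099.02 mm^4
L = 1000.0 mm, P = 6000.0 N, E = 200000.0 MPa
delta = P * L^3 / (3 * E * I)
= 6000.0 * 1000.0^3 / (3 * 200000.0 * 288994099.02)
= 0.0346 mm

0.0346 mm


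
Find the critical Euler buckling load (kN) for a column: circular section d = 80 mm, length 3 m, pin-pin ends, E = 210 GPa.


I = pi * d^4 / 64 = 2010619.3 mm^4
L = 3000.0 mm
P_cr = pi^2 * E * I / L^2
= 9.8696 * 210000.0 * 2010619.3 / 3000.0^2
= 463027.07 N = 463.0271 kN

463.0271 kN


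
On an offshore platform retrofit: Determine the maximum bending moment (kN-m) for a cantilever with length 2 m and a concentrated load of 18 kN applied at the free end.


For a cantilever with a point load at the free end:
M_max = P * L = 18 * 2 = 36 kN-m

36 kN-m


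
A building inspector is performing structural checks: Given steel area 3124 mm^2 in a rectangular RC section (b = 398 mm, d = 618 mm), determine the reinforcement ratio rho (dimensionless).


rho = As / (b * d)
= 3124 / (398 * 618)
= 3124 / 245964
= 0.012701 (dimensionless)

0.012701 (dimensionless)


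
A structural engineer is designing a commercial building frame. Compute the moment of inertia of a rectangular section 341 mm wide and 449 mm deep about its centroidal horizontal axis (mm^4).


I = b * h^3 / 12
= 341 * 449^3 / 12
= 341 * 90518849 / 12
= 2572243959.08 mm^4

2572243959.08 mm^4


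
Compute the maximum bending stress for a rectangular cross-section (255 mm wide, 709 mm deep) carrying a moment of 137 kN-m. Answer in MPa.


I = b * h^3 / 12 = 255 * 709^3 / 12 = 7573517616.25 mm^4
y = h / 2 = 709 / 2 = 354.5 mm
M = 137 kN-m = 137000000.0 N-mm
sigma = M * y / I = 137000000.0 * 354.5 / 7573517616.25
= 6.41 MPa

6.41 MPa


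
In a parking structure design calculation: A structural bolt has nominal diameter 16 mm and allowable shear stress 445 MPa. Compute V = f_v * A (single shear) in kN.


A = pi * d^2 / 4 = pi * 16^2 / 4 = 201.0619 mm^2
V = f_v * A / 1000 = 445 * 201.0619 / 1000
= 89.4726 kN

89.4726 kN


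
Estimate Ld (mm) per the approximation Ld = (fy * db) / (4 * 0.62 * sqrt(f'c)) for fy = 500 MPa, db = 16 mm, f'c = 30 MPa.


Ld = (fy * db) / (4 * 0.62 * sqrt(f'c))
= (500 * 16) / (4 * 0.62 * sqrt(30))
= 8000 / 13.5835
= 588.95 mm

588.95 mm


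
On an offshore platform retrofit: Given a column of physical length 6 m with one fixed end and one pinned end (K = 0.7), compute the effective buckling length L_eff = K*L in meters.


L_eff = K * L
= 0.7 * 6
= 4.2 m

4.2 m


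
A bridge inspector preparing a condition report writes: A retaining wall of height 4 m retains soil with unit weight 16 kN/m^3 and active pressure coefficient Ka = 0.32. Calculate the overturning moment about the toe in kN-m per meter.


Pa = 0.5 * Ka * gamma * H^2
= 0.5 * 0.32 * 16 * 4^2
= 40.96 kN/m
Arm = H / 3 = 4 / 3 = 1.3333 m
Mo = Pa * arm = Pa * H / 3 = 40.96 * 4 / 3 = 54.6133 kN-m/m

54.6133 kN-m/m


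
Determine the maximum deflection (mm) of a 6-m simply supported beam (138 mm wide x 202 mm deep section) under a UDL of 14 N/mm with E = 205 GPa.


I = 138 * 202^3 / 12 = 94787692.0 mm^4
L = 6000.0 mm, w = 14 N/mm, E = 205000.0 MPa
delta = 5 * w * L^4 / (384 * E * I)
= 5 * 14 * 6000.0^4 / (384 * 205000.0 * 94787692.0)
= 12.1581 mm

12.1581 mm


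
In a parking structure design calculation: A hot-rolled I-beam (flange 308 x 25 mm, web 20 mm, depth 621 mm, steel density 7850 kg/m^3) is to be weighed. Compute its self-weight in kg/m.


A_flanges = 2 * 308 * 25 = 15400 mm^2
A_web = (621 - 2 * 25) * 20 = 11420 mm^2
A_total = 15400 + 11420 = 26820 mm^2 = 0.026820 m^2
Weight = rho * A = 7850 * 0.026820 = 210.537 kg/m

210.537 kg/m


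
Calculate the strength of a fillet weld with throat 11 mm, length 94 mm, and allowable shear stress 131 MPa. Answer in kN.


Strength = throat * length * allowable stress
= 11 * 94 * 131 N
= 135454 N
= 135.45 kN

135.45 kN


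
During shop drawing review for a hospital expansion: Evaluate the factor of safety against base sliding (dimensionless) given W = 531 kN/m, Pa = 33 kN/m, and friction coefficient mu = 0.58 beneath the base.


Resisting force = mu * W = 0.58 * 531 = 307.98 kN/m
FOS = Resisting / Driving = 307.98 / 33
= 9.3327 (dimensionless)

9.3327 (dimensionless)


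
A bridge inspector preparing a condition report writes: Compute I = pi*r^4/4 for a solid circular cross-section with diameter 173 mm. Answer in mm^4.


r = d / 2 = 173 / 2 = 86.5 mm
I = pi * r^4 / 4 = pi * 86.5^4 / 4
= 43969781.88 mm^4

43969781.88 mm^4


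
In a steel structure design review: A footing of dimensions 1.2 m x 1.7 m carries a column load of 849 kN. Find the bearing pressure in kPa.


A = 1.2 * 1.7 = 2.04 m^2
q = P / A = 849 / 2.04
= 416.1765 kPa

416.1765 kPa


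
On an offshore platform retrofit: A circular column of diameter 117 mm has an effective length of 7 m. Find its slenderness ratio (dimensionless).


Radius of gyration r = d / 4 = 117 / 4 = 29.25 mm
L_eff = 7000.0 mm
Slenderness ratio = L / r = 7000.0 / 29.25 = 239.32 (dimensionless)

239.32 (dimensionless)


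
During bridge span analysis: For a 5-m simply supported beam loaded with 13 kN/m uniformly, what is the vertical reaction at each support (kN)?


Total load = w * L = 13 * 5 = 65 kN
By symmetry, each reaction R = total / 2 = 65 / 2 = 32.5 kN

32.5 kN


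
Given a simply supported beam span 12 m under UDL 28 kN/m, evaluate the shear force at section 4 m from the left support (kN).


R_A = w * L / 2 = 28 * 12 / 2 = 168.0 kN
V(x) = R_A - w * x = 168.0 - 28 * 4
= 56.0 kN

56.0 kN


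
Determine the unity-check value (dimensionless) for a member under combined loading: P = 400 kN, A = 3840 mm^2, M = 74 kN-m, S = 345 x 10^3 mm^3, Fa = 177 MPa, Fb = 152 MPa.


f_a = P / A = 400000.0 / 3840 = 104.1667 MPa
f_b = M / S = 74000000.0 / 345000.0 = 214.4928 MPa
Ratio = f_a / Fa + f_b / Fb
= 104.1667 / 177 + 214.4928 / 152
= 1.9996 (dimensionless)

1.9996 (dimensionless)


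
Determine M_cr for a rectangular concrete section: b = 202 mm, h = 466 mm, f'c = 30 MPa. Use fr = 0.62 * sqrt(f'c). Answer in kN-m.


fr = 0.62 * sqrt(30) = 0.62 * 5.4772 = 3.3959 MPa
I = 202 * 466^3 / 12 = 1703444049.33 mm^4
y_t = 233.0 mm
M_cr = fr * I / y_t = 3.3959 * 1703444049.33 / 233.0 N-mm
= 24.827 kN-m

24.827 kN-m


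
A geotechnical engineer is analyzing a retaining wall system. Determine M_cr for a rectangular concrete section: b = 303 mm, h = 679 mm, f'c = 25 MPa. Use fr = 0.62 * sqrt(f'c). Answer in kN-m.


fr = 0.62 * sqrt(25) = 0.62 * 5.0 = 3.1 MPa
I = 303 * 679^3 / 12 = 7904432684.75 mm^4
y_t = 339.5 mm
M_cr = fr * I / y_t = 3.1 * 7904432684.75 / 339.5 N-mm
= 72.176 kN-m

72.176 kN-m


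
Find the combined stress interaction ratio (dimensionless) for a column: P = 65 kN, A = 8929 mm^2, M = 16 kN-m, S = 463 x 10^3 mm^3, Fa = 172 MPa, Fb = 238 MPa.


f_a = P / A = 65000.0 / 8929 = 7.2797 MPa
f_b = M / S = 16000000.0 / 463000.0 = 34.5572 MPa
Ratio = f_a / Fa + f_b / Fb
= 7.2797 / 172 + 34.5572 / 238
= 0.1875 (dimensionless)

0.1875 (dimensionless)


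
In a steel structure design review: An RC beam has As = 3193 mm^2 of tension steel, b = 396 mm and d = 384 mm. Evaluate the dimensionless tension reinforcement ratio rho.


rho = As / (b * d)
= 3193 / (396 * 384)
= 3193 / 152064
= 0.020998 (dimensionless)

0.020998 (dimensionless)


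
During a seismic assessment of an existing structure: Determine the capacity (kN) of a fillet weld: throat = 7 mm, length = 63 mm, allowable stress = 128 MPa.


Strength = throat * length * allowable stress
= 7 * 63 * 128 N
= 56448 N
= 56.45 kN

56.45 kN


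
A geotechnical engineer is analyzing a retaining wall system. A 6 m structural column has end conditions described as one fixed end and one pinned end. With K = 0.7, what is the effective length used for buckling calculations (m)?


L_eff = K * L
= 0.7 * 6
= 4.2 m

4.2 m


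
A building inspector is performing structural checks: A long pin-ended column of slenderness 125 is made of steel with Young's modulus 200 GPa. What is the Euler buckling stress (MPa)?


sigma_cr = pi^2 * E / lambda^2
= 9.8696 * 200000.0 / 125^2
= 9.8696 * 200000.0 / 15625
= 126.3309 MPa

126.3309 MPa


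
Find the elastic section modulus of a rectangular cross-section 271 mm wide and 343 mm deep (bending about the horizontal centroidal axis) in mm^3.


S = b * h^2 / 6
= 271 * 343^2 / 6
= 271 * 117649 / 6
= 5313813.17 mm^3

5313813.17 mm^3


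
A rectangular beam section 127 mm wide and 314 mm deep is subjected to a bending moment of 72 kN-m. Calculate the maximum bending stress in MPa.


I = b * h^3 / 12 = 127 * 314^3 / 12 = 327650940.67 mm^4
y = h / 2 = 314 / 2 = 157.0 mm
M = 72 kN-m = 72000000.0 N-mm
sigma = M * y / I = 72000000.0 * 157.0 / 327650940.67
= 34.5 MPa

34.5 MPa


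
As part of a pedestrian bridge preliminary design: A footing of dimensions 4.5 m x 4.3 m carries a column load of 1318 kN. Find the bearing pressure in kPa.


A = 4.5 * 4.3 = 19.35 m^2
q = P / A = 1318 / 19.35
= 68.1137 kPa

68.1137 kPa


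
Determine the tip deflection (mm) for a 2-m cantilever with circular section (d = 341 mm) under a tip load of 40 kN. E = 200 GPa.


I = pi * d^4 / 64 = pi * 341^4 / 64 = 663723836.22 mm^4
L = 2000.0 mm, P = 40000.0 N, E = 200000.0 MPa
delta = P * L^3 / (3 * E * I)
= 40000.0 * 2000.0^3 / (3 * 200000.0 * 663723836.22)
= 0.8035 mm

0.8035 mm


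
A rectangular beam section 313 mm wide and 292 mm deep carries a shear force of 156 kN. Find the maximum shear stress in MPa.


A = b * h = 313 * 292 = 91396 mm^2
V = 156 kN = 156000.0 N
tau_max = 1.5 * V / A = 1.5 * 156000.0 / 91396
= 2.5603 MPa

2.5603 MPa


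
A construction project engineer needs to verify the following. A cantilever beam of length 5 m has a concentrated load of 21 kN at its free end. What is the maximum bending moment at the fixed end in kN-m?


For a cantilever with a point load at the free end:
M_max = P * L = 21 * 5 = 105 kN-m

105 kN-m


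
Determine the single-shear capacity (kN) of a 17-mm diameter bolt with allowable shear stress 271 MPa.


A = pi * d^2 / 4 = pi * 17^2 / 4 = 226.9801 mm^2
V = f_v * A / 1000 = 271 * 226.9801 / 1000
= 61.5116 kN

61.5116 kN


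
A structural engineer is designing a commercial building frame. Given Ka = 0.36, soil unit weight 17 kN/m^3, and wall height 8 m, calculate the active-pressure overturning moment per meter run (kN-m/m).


Pa = 0.5 * Ka * gamma * H^2
= 0.5 * 0.36 * 17 * 8^2
= 195.84 kN/m
Arm = H / 3 = 8 / 3 = 2.6667 m
Mo = Pa * arm = Pa * H / 3 = 195.84 * 8 / 3 = 522.24 kN-m/m

522.24 kN-m/m


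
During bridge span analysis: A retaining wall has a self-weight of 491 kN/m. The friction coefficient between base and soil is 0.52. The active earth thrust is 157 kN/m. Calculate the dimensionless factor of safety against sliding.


Resisting force = mu * W = 0.52 * 491 = 255.32 kN/m
FOS = Resisting / Driving = 255.32 / 157
= 1.6262 (dimensionless)

1.6262 (dimensionless)


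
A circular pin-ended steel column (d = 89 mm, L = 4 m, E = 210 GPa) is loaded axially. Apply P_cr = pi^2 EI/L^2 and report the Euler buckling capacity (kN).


I = pi * d^4 / 64 = 3079852.55 mm^4
L = 4000.0 mm
P_cr = pi^2 * E * I / L^2
= 9.8696 * 210000.0 * 3079852.55 / 4000.0^2
= 398959.66 N = 398.9597 kN

398.9597 kN


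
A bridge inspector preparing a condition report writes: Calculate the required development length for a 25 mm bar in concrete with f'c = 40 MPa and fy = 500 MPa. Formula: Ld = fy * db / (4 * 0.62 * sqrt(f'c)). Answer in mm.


Ld = (fy * db) / (4 * 0.62 * sqrt(f'c))
= (500 * 25) / (4 * 0.62 * sqrt(40))
= 12500 / 15.6849
= 796.94 mm

796.94 mm


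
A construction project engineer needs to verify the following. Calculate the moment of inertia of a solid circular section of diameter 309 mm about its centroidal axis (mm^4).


r = d / 2 = 309 / 2 = 154.5 mm
I = pi * r^4 / 4 = pi * 154.5^4 / 4
= 447511104.58 mm^4

447511104.58 mm^4


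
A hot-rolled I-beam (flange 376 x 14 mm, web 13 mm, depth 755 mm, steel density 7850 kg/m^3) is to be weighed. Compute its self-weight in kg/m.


A_flanges = 2 * 376 * 14 = 10528 mm^2
A_web = (755 - 2 * 14) * 13 = 9451 mm^2
A_total = 10528 + 9451 = 19979 mm^2 = 0.019979 m^2
Weight = rho * A = 7850 * 0.019979 = 156.8351 kg/m

156.8351 kg/m


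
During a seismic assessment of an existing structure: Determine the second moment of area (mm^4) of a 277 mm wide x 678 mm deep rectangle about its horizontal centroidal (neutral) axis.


I = b * h^3 / 12
= 277 * 678^3 / 12
= 277 * 311665752 / 12
= 7194284442.0 mm^4

7194284442.0 mm^4


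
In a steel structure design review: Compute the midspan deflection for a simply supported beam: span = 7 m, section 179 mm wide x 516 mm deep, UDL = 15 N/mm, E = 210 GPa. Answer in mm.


I = 179 * 516^3 / 12 = 2049372432.0 mm^4
L = 7000.0 mm, w = 15 N/mm, E = 210000.0 MPa
delta = 5 * w * L^4 / (384 * E * I)
= 5 * 15 * 7000.0^4 / (384 * 210000.0 * 2049372432.0)
= 1.0896 mm

1.0896 mm


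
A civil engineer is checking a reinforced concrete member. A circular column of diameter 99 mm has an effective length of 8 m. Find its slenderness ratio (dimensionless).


Radius of gyration r = d / 4 = 99 / 4 = 24.75 mm
L_eff = 8000.0 mm
Slenderness ratio = L / r = 8000.0 / 24.75 = 323.23 (dimensionless)

323.23 (dimensionless)


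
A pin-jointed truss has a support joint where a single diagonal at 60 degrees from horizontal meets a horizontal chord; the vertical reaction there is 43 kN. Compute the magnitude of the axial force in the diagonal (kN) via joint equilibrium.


At the joint, only the diagonal has a vertical component, so vertical equilibrium gives:
F * sin(60) = 43
F = 43 / sin(60)
= 43 / 0.866025
= 49.65 kN

49.65 kN


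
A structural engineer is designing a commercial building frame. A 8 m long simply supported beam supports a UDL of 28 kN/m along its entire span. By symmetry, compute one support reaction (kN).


Total load = w * L = 28 * 8 = 224 kN
By symmetry, each reaction R = total / 2 = 224 / 2 = 112.0 kN

112.0 kN


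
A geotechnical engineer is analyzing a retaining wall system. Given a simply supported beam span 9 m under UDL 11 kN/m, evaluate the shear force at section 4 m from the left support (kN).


R_A = w * L / 2 = 11 * 9 / 2 = 49.5 kN
V(x) = R_A - w * x = 49.5 - 11 * 4
= 5.5 kN

5.5 kN


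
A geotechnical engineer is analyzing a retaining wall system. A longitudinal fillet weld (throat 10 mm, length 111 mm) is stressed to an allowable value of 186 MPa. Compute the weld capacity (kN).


Strength = throat * length * allowable stress
= 10 * 111 * 186 N
= 206460 N
= 206.46 kN

206.46 kN


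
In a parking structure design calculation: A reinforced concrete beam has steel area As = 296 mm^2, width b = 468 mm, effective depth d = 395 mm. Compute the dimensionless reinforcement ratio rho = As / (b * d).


rho = As / (b * d)
= 296 / (468 * 395)
= 296 / 184860
= 0.001601 (dimensionless)

0.001601 (dimensionless)


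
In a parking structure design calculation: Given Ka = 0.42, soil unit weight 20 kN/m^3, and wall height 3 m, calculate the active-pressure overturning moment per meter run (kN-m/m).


Pa = 0.5 * Ka * gamma * H^2
= 0.5 * 0.42 * 20 * 3^2
= 37.8 kN/m
Arm = H / 3 = 3 / 3 = 1.0 m
Mo = Pa * arm = Pa * H / 3 = 37.8 * 3 / 3 = 37.8 kN-m/m

37.8 kN-m/m
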